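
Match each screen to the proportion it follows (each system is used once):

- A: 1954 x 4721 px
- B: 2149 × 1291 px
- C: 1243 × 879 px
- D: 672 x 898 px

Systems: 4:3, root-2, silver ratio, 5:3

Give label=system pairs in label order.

A=silver ratio, B=5:3, C=root-2, D=4:3

Ratios: A ≈ 2.416; B ≈ 1.665; C ≈ 1.414; D ≈ 1.336.
Targets: 4:3 ≈ 1.333; root-2 ≈ 1.414; silver ratio ≈ 2.414; 5:3 ≈ 1.667.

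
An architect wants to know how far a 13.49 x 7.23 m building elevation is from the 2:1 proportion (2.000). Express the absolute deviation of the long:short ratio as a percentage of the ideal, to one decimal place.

6.7%

Ratio = 13.49 / 7.23 ≈ 1.8658.
Ideal 2:1 = 2.0000. |1.8658 − 2.0000| / 2.0000 ≈ 6.71% → 6.7%.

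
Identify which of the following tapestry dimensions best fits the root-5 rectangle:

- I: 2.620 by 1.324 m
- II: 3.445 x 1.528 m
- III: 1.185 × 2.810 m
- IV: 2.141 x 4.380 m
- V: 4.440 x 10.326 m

II

Target root-5 ≈ 2.236.
I: 1.979 (Δ0.257)  II: 2.255 (Δ0.019)  III: 2.371 (Δ0.135)  IV: 2.046 (Δ0.190)  V: 2.326 (Δ0.090)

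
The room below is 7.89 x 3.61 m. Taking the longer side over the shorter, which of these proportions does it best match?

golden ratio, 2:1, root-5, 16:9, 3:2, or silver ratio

root-5

Ratio = 7.89 / 3.61 ≈ 2.186.
Distances: golden ratio 1.618 (Δ 0.568); 2:1 2.000 (Δ 0.186); root-5 2.236 (Δ 0.050); 16:9 1.778 (Δ 0.408); 3:2 1.500 (Δ 0.686); silver ratio 2.414 (Δ 0.228).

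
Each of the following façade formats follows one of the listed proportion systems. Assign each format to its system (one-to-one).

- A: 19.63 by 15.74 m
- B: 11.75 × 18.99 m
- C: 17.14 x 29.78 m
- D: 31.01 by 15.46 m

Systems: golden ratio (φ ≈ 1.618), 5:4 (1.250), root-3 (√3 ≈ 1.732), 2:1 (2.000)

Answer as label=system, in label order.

A = 19.63/15.74 ≈ 1.247 → 5:4 (1.250)
B = 18.99/11.75 ≈ 1.616 → golden ratio (1.618)
C = 29.78/17.14 ≈ 1.737 → root-3 (1.732)
D = 31.01/15.46 ≈ 2.006 → 2:1 (2.000)

A=5:4, B=golden ratio, C=root-3, D=2:1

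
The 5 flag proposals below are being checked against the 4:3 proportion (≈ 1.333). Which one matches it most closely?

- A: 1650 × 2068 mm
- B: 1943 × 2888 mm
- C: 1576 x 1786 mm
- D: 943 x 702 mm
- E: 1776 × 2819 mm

D

Ratios (long/short): A ≈ 1.253; B ≈ 1.486; C ≈ 1.133; D ≈ 1.343; E ≈ 1.587.
4:3 ≈ 1.333; option D is nearest (Δ 0.010).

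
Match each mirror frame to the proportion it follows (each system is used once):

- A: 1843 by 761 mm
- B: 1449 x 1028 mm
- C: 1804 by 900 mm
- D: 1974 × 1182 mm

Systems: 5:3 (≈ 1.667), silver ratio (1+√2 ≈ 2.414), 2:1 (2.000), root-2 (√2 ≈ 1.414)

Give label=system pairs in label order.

A = 1843/761 ≈ 2.422 → silver ratio (2.414)
B = 1449/1028 ≈ 1.410 → root-2 (1.414)
C = 1804/900 ≈ 2.004 → 2:1 (2.000)
D = 1974/1182 ≈ 1.670 → 5:3 (1.667)

A=silver ratio, B=root-2, C=2:1, D=5:3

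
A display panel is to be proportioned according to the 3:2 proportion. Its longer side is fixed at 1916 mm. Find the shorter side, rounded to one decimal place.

3:2 = 1.50000.
Shorter side = 1916 ÷ 1.50000 ≈ 1277.333 → 1277.3 mm.

1277.3 mm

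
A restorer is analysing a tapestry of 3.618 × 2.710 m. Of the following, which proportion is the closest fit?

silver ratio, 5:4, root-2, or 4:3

Ratio = 3.618 / 2.710 ≈ 1.335.
Distances: silver ratio 2.414 (Δ 1.079); 5:4 1.250 (Δ 0.085); root-2 1.414 (Δ 0.079); 4:3 1.333 (Δ 0.002).

4:3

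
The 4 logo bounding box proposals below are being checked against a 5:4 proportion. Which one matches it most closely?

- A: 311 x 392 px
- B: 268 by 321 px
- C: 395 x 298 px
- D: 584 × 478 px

A

Target 5:4 ≈ 1.250.
A: 1.260 (Δ0.010)  B: 1.198 (Δ0.052)  C: 1.326 (Δ0.076)  D: 1.222 (Δ0.028)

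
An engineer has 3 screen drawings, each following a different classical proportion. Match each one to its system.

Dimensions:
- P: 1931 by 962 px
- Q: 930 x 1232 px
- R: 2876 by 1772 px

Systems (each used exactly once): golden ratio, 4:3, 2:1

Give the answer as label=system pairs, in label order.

P=2:1, Q=4:3, R=golden ratio

Ratios: P ≈ 2.007; Q ≈ 1.325; R ≈ 1.623.
Targets: golden ratio ≈ 1.618; 4:3 ≈ 1.333; 2:1 ≈ 2.000.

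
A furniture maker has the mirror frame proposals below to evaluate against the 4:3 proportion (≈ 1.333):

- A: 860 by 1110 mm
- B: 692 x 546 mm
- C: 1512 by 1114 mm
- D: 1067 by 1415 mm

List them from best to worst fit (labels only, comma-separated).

D, C, A, B

Ratios: A = 1110 / 860 ≈ 1.291; B = 692 / 546 ≈ 1.267; C = 1512 / 1114 ≈ 1.357; D = 1415 / 1067 ≈ 1.326.
|Δ from 1.333|: A 0.042; B 0.066; C 0.024; D 0.007.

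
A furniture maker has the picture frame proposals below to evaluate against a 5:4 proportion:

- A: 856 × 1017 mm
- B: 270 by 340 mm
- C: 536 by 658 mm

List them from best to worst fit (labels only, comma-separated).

B, C, A

A: 1017/856 ≈ 1.188 → |1.188 − 1.250| = 0.062
B: 340/270 ≈ 1.259 → |1.259 − 1.250| = 0.009
C: 658/536 ≈ 1.228 → |1.228 − 1.250| = 0.022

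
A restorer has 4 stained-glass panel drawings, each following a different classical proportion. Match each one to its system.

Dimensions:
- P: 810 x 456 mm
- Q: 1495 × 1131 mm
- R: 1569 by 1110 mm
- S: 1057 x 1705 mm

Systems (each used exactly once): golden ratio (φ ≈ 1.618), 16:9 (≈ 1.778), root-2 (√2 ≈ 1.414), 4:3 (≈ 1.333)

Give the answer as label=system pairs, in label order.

P=16:9, Q=4:3, R=root-2, S=golden ratio

Ratios: P ≈ 1.776; Q ≈ 1.322; R ≈ 1.414; S ≈ 1.613.
Targets: golden ratio ≈ 1.618; 16:9 ≈ 1.778; root-2 ≈ 1.414; 4:3 ≈ 1.333.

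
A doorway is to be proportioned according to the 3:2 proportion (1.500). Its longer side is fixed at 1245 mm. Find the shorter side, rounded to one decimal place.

830.0 mm

3:2 = 1.50000.
Shorter side = 1245 ÷ 1.50000 ≈ 830.000 → 830.0 mm.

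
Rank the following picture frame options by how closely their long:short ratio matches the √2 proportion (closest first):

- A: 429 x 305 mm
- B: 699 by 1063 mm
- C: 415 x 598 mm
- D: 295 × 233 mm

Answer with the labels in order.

A, C, B, D

Ratios: A = 429 / 305 ≈ 1.407; B = 1063 / 699 ≈ 1.521; C = 598 / 415 ≈ 1.441; D = 295 / 233 ≈ 1.266.
|Δ from 1.414|: A 0.007; B 0.107; C 0.027; D 0.148.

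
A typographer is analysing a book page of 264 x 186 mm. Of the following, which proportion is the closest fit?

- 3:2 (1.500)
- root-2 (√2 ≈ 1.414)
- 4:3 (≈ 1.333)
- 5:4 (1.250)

Ratio = 264 / 186 ≈ 1.419.
Distances: 3:2 1.500 (Δ 0.081); root-2 1.414 (Δ 0.005); 4:3 1.333 (Δ 0.086); 5:4 1.250 (Δ 0.169).

root-2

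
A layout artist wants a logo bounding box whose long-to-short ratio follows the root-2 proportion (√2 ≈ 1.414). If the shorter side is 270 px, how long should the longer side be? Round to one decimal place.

root-2 ≈ 1.41421.
Longer side = 270 × 1.41421 ≈ 381.837 → 381.8 px.

381.8 px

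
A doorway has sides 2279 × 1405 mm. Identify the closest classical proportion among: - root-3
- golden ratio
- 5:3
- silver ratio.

2279/1405 ≈ 1.622. Nearest candidates are golden ratio (1.618, off by 0.004) and 5:3 (1.667, off by 0.045).

golden ratio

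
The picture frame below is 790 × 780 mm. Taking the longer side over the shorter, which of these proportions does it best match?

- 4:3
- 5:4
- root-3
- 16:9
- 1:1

1:1

790/780 ≈ 1.013. Nearest candidates are 1:1 (1.000, off by 0.013) and 5:4 (1.250, off by 0.237).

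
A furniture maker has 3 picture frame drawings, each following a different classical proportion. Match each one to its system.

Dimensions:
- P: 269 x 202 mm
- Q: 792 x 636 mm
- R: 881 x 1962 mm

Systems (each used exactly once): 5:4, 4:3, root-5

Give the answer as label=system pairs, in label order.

P=4:3, Q=5:4, R=root-5

P = 269/202 ≈ 1.332 → 4:3 (1.333)
Q = 792/636 ≈ 1.245 → 5:4 (1.250)
R = 1962/881 ≈ 2.227 → root-5 (2.236)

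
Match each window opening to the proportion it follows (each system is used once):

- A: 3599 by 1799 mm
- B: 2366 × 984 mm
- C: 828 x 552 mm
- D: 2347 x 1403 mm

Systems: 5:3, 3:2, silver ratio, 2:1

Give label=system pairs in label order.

Ratios: A ≈ 2.001; B ≈ 2.404; C ≈ 1.500; D ≈ 1.673.
Targets: 5:3 ≈ 1.667; 3:2 ≈ 1.500; silver ratio ≈ 2.414; 2:1 ≈ 2.000.

A=2:1, B=silver ratio, C=3:2, D=5:3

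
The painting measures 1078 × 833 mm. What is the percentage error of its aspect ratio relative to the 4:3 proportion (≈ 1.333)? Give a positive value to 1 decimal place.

2.9%

Ratio = 1078 / 833 ≈ 1.2941.
Ideal 4:3 ≈ 1.3333. |1.2941 − 1.3333| / 1.3333 ≈ 2.94% → 2.9%.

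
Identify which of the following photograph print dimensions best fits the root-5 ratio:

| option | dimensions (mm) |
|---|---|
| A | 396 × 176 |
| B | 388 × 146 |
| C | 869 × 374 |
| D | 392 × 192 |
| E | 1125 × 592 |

Ratios (long/short): A ≈ 2.250; B ≈ 2.658; C ≈ 2.324; D ≈ 2.042; E ≈ 1.900.
root-5 ≈ 2.236; option A is nearest (Δ 0.014).

A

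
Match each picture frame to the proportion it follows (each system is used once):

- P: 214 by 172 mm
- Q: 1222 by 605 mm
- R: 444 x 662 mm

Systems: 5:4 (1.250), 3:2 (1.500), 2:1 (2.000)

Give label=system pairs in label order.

P = 214/172 ≈ 1.244 → 5:4 (1.250)
Q = 1222/605 ≈ 2.020 → 2:1 (2.000)
R = 662/444 ≈ 1.491 → 3:2 (1.500)

P=5:4, Q=2:1, R=3:2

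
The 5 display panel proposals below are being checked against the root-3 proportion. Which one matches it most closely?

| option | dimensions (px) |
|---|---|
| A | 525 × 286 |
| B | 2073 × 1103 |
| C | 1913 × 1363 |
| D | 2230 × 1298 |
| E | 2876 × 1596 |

Target root-3 ≈ 1.732.
A: 1.836 (Δ0.104)  B: 1.879 (Δ0.147)  C: 1.404 (Δ0.328)  D: 1.718 (Δ0.014)  E: 1.802 (Δ0.070)

D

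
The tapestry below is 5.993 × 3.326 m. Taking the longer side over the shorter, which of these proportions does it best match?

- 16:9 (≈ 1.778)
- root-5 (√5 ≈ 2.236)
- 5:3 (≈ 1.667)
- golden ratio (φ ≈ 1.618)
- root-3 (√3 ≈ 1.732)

16:9

Ratio = 5.993 / 3.326 ≈ 1.802.
Distances: 16:9 1.778 (Δ 0.024); root-5 2.236 (Δ 0.434); 5:3 1.667 (Δ 0.135); golden ratio 1.618 (Δ 0.184); root-3 1.732 (Δ 0.070).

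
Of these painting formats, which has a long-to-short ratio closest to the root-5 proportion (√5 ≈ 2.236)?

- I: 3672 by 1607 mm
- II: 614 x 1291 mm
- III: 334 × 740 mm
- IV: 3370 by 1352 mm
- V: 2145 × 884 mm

Ratios (long/short): I ≈ 2.285; II ≈ 2.103; III ≈ 2.216; IV ≈ 2.493; V ≈ 2.426.
root-5 ≈ 2.236; option III is nearest (Δ 0.020).

III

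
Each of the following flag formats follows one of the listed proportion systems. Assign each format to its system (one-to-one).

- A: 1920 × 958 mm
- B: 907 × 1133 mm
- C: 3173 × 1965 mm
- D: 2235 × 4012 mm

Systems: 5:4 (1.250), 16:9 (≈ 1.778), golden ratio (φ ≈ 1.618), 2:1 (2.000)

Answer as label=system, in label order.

A = 1920/958 ≈ 2.004 → 2:1 (2.000)
B = 1133/907 ≈ 1.249 → 5:4 (1.250)
C = 3173/1965 ≈ 1.615 → golden ratio (1.618)
D = 4012/2235 ≈ 1.795 → 16:9 (1.778)

A=2:1, B=5:4, C=golden ratio, D=16:9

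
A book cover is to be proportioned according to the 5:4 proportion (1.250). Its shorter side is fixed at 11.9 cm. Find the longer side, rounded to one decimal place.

5:4 = 1.25000.
Longer side = 11.9 × 1.25000 ≈ 14.875 → 14.9 cm.

14.9 cm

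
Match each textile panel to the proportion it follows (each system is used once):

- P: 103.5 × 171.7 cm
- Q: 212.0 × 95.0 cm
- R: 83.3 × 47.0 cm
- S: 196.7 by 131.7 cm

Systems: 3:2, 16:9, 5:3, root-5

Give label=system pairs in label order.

P=5:3, Q=root-5, R=16:9, S=3:2

Ratios: P ≈ 1.659; Q ≈ 2.232; R ≈ 1.772; S ≈ 1.494.
Targets: 3:2 ≈ 1.500; 16:9 ≈ 1.778; 5:3 ≈ 1.667; root-5 ≈ 2.236.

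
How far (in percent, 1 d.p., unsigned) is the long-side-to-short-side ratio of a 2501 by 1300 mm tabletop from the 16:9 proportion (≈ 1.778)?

8.2%

Ratio = 2501 / 1300 ≈ 1.9238.
Ideal 16:9 ≈ 1.7778. |1.9238 − 1.7778| / 1.7778 ≈ 8.21% → 8.2%.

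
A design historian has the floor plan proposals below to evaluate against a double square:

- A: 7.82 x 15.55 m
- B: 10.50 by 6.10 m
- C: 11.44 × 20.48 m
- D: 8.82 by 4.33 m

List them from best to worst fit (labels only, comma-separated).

A, D, C, B

Ratios: A = 15.55 / 7.82 ≈ 1.988; B = 10.50 / 6.10 ≈ 1.721; C = 20.48 / 11.44 ≈ 1.790; D = 8.82 / 4.33 ≈ 2.037.
|Δ from 2.000|: A 0.012; B 0.279; C 0.210; D 0.037.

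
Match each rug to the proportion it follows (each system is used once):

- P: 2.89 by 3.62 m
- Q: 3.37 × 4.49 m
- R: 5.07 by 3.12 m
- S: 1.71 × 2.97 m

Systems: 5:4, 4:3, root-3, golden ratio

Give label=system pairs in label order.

P = 3.62/2.89 ≈ 1.253 → 5:4 (1.250)
Q = 4.49/3.37 ≈ 1.332 → 4:3 (1.333)
R = 5.07/3.12 ≈ 1.625 → golden ratio (1.618)
S = 2.97/1.71 ≈ 1.737 → root-3 (1.732)

P=5:4, Q=4:3, R=golden ratio, S=root-3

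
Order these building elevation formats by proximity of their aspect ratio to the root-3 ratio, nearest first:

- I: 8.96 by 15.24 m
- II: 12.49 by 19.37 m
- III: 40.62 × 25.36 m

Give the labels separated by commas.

I, III, II

I: 15.24/8.96 ≈ 1.701 → |1.701 − 1.732| = 0.031
II: 19.37/12.49 ≈ 1.551 → |1.551 − 1.732| = 0.181
III: 40.62/25.36 ≈ 1.602 → |1.602 − 1.732| = 0.130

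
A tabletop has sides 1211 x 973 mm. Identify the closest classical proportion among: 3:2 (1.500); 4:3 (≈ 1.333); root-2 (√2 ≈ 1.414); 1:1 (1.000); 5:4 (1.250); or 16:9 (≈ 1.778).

1211/973 ≈ 1.245. Nearest candidates are 5:4 (1.250, off by 0.005) and 4:3 (1.333, off by 0.088).

5:4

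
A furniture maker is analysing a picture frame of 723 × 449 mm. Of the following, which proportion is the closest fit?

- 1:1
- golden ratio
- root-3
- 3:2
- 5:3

723/449 ≈ 1.610. Nearest candidates are golden ratio (1.618, off by 0.008) and 5:3 (1.667, off by 0.057).

golden ratio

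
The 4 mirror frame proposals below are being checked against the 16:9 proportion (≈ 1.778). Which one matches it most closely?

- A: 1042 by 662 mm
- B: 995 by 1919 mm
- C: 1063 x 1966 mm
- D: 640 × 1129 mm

Target 16:9 ≈ 1.778.
A: 1.574 (Δ0.204)  B: 1.929 (Δ0.151)  C: 1.849 (Δ0.071)  D: 1.764 (Δ0.014)

D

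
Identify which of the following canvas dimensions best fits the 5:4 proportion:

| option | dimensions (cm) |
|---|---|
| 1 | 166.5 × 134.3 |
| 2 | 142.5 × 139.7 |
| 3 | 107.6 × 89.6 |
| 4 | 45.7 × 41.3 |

1

Target 5:4 ≈ 1.250.
1: 1.240 (Δ0.010)  2: 1.020 (Δ0.230)  3: 1.201 (Δ0.049)  4: 1.107 (Δ0.143)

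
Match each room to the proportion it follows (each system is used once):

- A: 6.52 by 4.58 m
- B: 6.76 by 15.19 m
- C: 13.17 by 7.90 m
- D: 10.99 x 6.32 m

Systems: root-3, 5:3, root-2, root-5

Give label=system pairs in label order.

A=root-2, B=root-5, C=5:3, D=root-3

A = 6.52/4.58 ≈ 1.424 → root-2 (1.414)
B = 15.19/6.76 ≈ 2.247 → root-5 (2.236)
C = 13.17/7.90 ≈ 1.667 → 5:3 (1.667)
D = 10.99/6.32 ≈ 1.739 → root-3 (1.732)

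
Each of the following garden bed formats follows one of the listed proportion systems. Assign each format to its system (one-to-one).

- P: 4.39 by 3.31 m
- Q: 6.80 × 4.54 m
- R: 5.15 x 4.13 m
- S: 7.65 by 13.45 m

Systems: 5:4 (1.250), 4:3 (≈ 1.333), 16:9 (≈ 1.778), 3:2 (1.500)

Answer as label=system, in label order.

P=4:3, Q=3:2, R=5:4, S=16:9

Ratios: P ≈ 1.326; Q ≈ 1.498; R ≈ 1.247; S ≈ 1.758.
Targets: 5:4 ≈ 1.250; 4:3 ≈ 1.333; 16:9 ≈ 1.778; 3:2 ≈ 1.500.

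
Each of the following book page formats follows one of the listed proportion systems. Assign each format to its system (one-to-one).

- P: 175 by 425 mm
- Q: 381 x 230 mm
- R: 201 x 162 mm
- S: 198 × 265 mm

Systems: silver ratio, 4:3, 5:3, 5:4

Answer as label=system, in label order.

P=silver ratio, Q=5:3, R=5:4, S=4:3

Ratios: P ≈ 2.429; Q ≈ 1.657; R ≈ 1.241; S ≈ 1.338.
Targets: silver ratio ≈ 2.414; 4:3 ≈ 1.333; 5:3 ≈ 1.667; 5:4 ≈ 1.250.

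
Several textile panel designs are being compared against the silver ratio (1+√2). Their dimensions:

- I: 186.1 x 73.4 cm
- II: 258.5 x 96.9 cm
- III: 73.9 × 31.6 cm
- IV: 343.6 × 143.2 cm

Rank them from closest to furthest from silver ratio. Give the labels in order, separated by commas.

IV, III, I, II

I: 186.1/73.4 ≈ 2.535 → |2.535 − 2.414| = 0.121
II: 258.5/96.9 ≈ 2.668 → |2.668 − 2.414| = 0.254
III: 73.9/31.6 ≈ 2.339 → |2.339 − 2.414| = 0.075
IV: 343.6/143.2 ≈ 2.399 → |2.399 − 2.414| = 0.015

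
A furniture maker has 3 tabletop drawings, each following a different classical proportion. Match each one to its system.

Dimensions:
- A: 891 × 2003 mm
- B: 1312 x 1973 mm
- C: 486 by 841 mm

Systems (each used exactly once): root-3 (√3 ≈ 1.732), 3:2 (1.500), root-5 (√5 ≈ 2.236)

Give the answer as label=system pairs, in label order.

A=root-5, B=3:2, C=root-3

A = 2003/891 ≈ 2.248 → root-5 (2.236)
B = 1973/1312 ≈ 1.504 → 3:2 (1.500)
C = 841/486 ≈ 1.730 → root-3 (1.732)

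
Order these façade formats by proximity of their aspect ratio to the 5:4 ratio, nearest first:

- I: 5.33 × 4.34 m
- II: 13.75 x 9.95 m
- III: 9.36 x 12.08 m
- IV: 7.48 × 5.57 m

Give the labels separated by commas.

Ratios: I = 5.33 / 4.34 ≈ 1.228; II = 13.75 / 9.95 ≈ 1.382; III = 12.08 / 9.36 ≈ 1.291; IV = 7.48 / 5.57 ≈ 1.343.
|Δ from 1.250|: I 0.022; II 0.132; III 0.041; IV 0.093.

I, III, IV, II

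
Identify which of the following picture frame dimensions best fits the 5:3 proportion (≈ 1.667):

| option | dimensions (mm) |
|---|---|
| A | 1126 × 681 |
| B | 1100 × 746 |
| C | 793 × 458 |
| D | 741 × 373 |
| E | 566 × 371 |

Target 5:3 ≈ 1.667.
A: 1.653 (Δ0.014)  B: 1.475 (Δ0.192)  C: 1.731 (Δ0.064)  D: 1.987 (Δ0.320)  E: 1.526 (Δ0.141)

A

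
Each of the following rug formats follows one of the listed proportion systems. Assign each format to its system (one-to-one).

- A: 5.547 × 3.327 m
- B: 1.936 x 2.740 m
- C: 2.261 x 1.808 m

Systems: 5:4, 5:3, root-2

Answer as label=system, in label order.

Ratios: A ≈ 1.667; B ≈ 1.415; C ≈ 1.251.
Targets: 5:4 ≈ 1.250; 5:3 ≈ 1.667; root-2 ≈ 1.414.

A=5:3, B=root-2, C=5:4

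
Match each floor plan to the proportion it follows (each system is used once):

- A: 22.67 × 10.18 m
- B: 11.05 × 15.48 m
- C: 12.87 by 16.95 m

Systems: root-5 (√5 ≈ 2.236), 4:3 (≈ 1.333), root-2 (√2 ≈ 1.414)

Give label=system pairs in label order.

A = 22.67/10.18 ≈ 2.227 → root-5 (2.236)
B = 15.48/11.05 ≈ 1.401 → root-2 (1.414)
C = 16.95/12.87 ≈ 1.317 → 4:3 (1.333)

A=root-5, B=root-2, C=4:3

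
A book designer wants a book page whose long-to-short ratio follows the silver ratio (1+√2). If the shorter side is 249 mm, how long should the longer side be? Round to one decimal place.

silver ratio ≈ 2.41421.
Longer side = 249 × 2.41421 ≈ 601.138 → 601.1 mm.

601.1 mm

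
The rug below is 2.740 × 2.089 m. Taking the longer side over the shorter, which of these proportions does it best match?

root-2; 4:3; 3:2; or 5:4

4:3

Ratio = 2.740 / 2.089 ≈ 1.312.
Distances: root-2 1.414 (Δ 0.102); 4:3 1.333 (Δ 0.021); 3:2 1.500 (Δ 0.188); 5:4 1.250 (Δ 0.062).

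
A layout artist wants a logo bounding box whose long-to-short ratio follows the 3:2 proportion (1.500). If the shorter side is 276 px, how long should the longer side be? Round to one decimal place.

414.0 px

3:2 = 1.50000.
Longer side = 276 × 1.50000 ≈ 414.000 → 414.0 px.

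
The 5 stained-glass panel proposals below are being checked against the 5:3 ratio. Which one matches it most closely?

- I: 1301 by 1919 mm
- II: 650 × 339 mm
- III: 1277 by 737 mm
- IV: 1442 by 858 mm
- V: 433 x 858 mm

Target 5:3 ≈ 1.667.
I: 1.475 (Δ0.192)  II: 1.917 (Δ0.250)  III: 1.733 (Δ0.066)  IV: 1.681 (Δ0.014)  V: 1.982 (Δ0.315)

IV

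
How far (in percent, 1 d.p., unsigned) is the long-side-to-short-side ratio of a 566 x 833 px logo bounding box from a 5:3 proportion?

Ratio = 833 / 566 ≈ 1.4717.
Ideal 5:3 ≈ 1.6667. |1.4717 − 1.6667| / 1.6667 ≈ 11.70% → 11.7%.

11.7%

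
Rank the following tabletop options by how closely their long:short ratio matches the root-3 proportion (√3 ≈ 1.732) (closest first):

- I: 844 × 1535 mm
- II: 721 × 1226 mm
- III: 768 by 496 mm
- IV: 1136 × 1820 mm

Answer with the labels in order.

II, I, IV, III

Ratios: I = 1535 / 844 ≈ 1.819; II = 1226 / 721 ≈ 1.700; III = 768 / 496 ≈ 1.548; IV = 1820 / 1136 ≈ 1.602.
|Δ from 1.732|: I 0.087; II 0.032; III 0.184; IV 0.130.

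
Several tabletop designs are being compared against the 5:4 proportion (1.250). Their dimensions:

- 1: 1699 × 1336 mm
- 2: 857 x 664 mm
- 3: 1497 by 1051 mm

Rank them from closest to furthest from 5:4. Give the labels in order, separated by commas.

1, 2, 3

Ratios: 1 = 1699 / 1336 ≈ 1.272; 2 = 857 / 664 ≈ 1.291; 3 = 1497 / 1051 ≈ 1.424.
|Δ from 1.250|: 1 0.022; 2 0.041; 3 0.174.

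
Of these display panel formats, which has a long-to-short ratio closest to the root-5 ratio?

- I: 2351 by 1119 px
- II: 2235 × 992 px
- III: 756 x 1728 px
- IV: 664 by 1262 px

Ratios (long/short): I ≈ 2.101; II ≈ 2.253; III ≈ 2.286; IV ≈ 1.901.
root-5 ≈ 2.236; option II is nearest (Δ 0.017).

II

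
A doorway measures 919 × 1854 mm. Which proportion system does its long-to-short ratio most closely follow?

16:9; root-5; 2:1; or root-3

2:1

1854/919 ≈ 2.017. Nearest candidates are 2:1 (2.000, off by 0.017) and root-5 (2.236, off by 0.219).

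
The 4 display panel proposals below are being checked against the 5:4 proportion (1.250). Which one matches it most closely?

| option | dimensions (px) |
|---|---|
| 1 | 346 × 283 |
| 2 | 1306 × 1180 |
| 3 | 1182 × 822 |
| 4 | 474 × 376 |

Target 5:4 ≈ 1.250.
1: 1.223 (Δ0.027)  2: 1.107 (Δ0.143)  3: 1.438 (Δ0.188)  4: 1.261 (Δ0.011)

4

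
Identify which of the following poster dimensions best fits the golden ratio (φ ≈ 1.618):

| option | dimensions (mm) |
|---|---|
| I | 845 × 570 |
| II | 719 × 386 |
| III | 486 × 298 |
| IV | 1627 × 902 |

III

Ratios (long/short): I ≈ 1.482; II ≈ 1.863; III ≈ 1.631; IV ≈ 1.804.
golden ratio ≈ 1.618; option III is nearest (Δ 0.013).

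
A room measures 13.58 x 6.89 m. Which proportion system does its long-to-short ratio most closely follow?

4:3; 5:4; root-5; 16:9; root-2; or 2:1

13.58/6.89 ≈ 1.971. Nearest candidates are 2:1 (2.000, off by 0.029) and 16:9 (1.778, off by 0.193).

2:1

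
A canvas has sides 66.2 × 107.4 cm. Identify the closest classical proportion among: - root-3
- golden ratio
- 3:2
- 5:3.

golden ratio

Ratio = 107.4 / 66.2 ≈ 1.622.
Distances: root-3 1.732 (Δ 0.110); golden ratio 1.618 (Δ 0.004); 3:2 1.500 (Δ 0.122); 5:3 1.667 (Δ 0.045).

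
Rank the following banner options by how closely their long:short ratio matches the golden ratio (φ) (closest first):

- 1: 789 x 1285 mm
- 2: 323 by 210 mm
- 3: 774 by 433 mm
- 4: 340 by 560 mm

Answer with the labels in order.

1, 4, 2, 3

Ratios: 1 = 1285 / 789 ≈ 1.629; 2 = 323 / 210 ≈ 1.538; 3 = 774 / 433 ≈ 1.788; 4 = 560 / 340 ≈ 1.647.
|Δ from 1.618|: 1 0.011; 2 0.080; 3 0.170; 4 0.029.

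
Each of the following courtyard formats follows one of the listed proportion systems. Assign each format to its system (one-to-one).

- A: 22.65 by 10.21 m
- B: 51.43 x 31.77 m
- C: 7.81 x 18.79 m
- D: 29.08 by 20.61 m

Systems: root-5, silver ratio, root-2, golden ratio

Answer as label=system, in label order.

A=root-5, B=golden ratio, C=silver ratio, D=root-2

Ratios: A ≈ 2.218; B ≈ 1.619; C ≈ 2.406; D ≈ 1.411.
Targets: root-5 ≈ 2.236; silver ratio ≈ 2.414; root-2 ≈ 1.414; golden ratio ≈ 1.618.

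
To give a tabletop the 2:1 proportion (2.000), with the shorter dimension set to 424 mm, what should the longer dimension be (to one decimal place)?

848.0 mm

2:1 = 2.00000.
Longer side = 424 × 2.00000 ≈ 848.000 → 848.0 mm.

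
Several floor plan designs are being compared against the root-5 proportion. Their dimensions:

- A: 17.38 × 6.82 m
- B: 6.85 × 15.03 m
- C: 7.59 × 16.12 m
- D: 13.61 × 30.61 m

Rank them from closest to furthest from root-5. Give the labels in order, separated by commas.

D, B, C, A

Ratios: A = 17.38 / 6.82 ≈ 2.548; B = 15.03 / 6.85 ≈ 2.194; C = 16.12 / 7.59 ≈ 2.124; D = 30.61 / 13.61 ≈ 2.249.
|Δ from 2.236|: A 0.312; B 0.042; C 0.112; D 0.013.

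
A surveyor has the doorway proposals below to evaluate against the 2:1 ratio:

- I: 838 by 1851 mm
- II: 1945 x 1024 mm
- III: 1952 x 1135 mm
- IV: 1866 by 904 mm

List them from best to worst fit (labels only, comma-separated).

IV, II, I, III

Ratios: I = 1851 / 838 ≈ 2.209; II = 1945 / 1024 ≈ 1.899; III = 1952 / 1135 ≈ 1.720; IV = 1866 / 904 ≈ 2.064.
|Δ from 2.000|: I 0.209; II 0.101; III 0.280; IV 0.064.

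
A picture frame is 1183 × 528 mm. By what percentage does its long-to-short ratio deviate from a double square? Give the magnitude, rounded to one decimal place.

12.0%

Ratio = 1183 / 528 ≈ 2.2405.
Ideal 2:1 = 2.0000. |2.2405 − 2.0000| / 2.0000 ≈ 12.02% → 12.0%.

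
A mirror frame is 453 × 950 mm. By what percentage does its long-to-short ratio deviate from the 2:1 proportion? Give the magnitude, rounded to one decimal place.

4.9%

Ratio = 950 / 453 ≈ 2.0971.
Ideal 2:1 = 2.0000. |2.0971 − 2.0000| / 2.0000 ≈ 4.86% → 4.9%.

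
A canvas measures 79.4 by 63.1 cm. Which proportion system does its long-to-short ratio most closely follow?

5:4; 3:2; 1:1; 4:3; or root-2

Ratio = 79.4 / 63.1 ≈ 1.258.
Distances: 5:4 1.250 (Δ 0.008); 3:2 1.500 (Δ 0.242); 1:1 1.000 (Δ 0.258); 4:3 1.333 (Δ 0.075); root-2 1.414 (Δ 0.156).

5:4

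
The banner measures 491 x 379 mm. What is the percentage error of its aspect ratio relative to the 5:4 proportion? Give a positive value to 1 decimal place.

3.6%

Ratio = 491 / 379 ≈ 1.2955.
Ideal 5:4 = 1.2500. |1.2955 − 1.2500| / 1.2500 ≈ 3.64% → 3.6%.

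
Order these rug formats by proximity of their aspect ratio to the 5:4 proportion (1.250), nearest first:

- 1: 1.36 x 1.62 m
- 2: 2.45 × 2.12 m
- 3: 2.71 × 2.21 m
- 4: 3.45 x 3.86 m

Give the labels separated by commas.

Ratios: 1 = 1.62 / 1.36 ≈ 1.191; 2 = 2.45 / 2.12 ≈ 1.156; 3 = 2.71 / 2.21 ≈ 1.226; 4 = 3.86 / 3.45 ≈ 1.119.
|Δ from 1.250|: 1 0.059; 2 0.094; 3 0.024; 4 0.131.

3, 1, 2, 4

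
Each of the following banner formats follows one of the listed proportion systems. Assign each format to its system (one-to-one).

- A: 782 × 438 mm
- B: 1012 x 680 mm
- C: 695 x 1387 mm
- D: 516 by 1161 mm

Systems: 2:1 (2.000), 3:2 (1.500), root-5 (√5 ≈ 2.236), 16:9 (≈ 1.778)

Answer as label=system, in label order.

Ratios: A ≈ 1.785; B ≈ 1.488; C ≈ 1.996; D ≈ 2.250.
Targets: 2:1 ≈ 2.000; 3:2 ≈ 1.500; root-5 ≈ 2.236; 16:9 ≈ 1.778.

A=16:9, B=3:2, C=2:1, D=root-5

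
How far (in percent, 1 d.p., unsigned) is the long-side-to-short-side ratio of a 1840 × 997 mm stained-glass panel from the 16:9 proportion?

3.8%

Ratio = 1840 / 997 ≈ 1.8455.
Ideal 16:9 ≈ 1.7778. |1.8455 − 1.7778| / 1.7778 ≈ 3.81% → 3.8%.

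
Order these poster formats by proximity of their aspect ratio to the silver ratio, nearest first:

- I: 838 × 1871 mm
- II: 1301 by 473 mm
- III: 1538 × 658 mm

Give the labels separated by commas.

Ratios: I = 1871 / 838 ≈ 2.233; II = 1301 / 473 ≈ 2.751; III = 1538 / 658 ≈ 2.337.
|Δ from 2.414|: I 0.181; II 0.337; III 0.077.

III, I, II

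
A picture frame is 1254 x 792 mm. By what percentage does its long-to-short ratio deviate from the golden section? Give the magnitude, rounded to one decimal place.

Ratio = 1254 / 792 ≈ 1.5833.
Ideal golden ratio ≈ 1.6180. |1.5833 − 1.6180| / 1.6180 ≈ 2.14% → 2.1%.

2.1%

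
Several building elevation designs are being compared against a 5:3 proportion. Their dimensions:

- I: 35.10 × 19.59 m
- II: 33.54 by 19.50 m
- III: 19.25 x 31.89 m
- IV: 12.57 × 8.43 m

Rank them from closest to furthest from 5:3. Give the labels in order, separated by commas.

III, II, I, IV

I: 35.10/19.59 ≈ 1.792 → |1.792 − 1.667| = 0.125
II: 33.54/19.50 ≈ 1.720 → |1.720 − 1.667| = 0.053
III: 31.89/19.25 ≈ 1.657 → |1.657 − 1.667| = 0.010
IV: 12.57/8.43 ≈ 1.491 → |1.491 − 1.667| = 0.176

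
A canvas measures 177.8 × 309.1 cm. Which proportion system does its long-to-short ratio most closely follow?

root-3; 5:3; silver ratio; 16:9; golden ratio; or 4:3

root-3

Ratio = 309.1 / 177.8 ≈ 1.738.
Distances: root-3 1.732 (Δ 0.006); 5:3 1.667 (Δ 0.071); silver ratio 2.414 (Δ 0.676); 16:9 1.778 (Δ 0.040); golden ratio 1.618 (Δ 0.120); 4:3 1.333 (Δ 0.405).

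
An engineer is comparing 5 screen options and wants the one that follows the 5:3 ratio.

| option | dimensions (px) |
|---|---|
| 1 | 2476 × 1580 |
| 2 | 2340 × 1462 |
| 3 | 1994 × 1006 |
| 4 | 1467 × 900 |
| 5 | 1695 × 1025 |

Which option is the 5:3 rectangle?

Target 5:3 ≈ 1.667.
1: 1.567 (Δ0.100)  2: 1.601 (Δ0.066)  3: 1.982 (Δ0.315)  4: 1.630 (Δ0.037)  5: 1.654 (Δ0.013)

5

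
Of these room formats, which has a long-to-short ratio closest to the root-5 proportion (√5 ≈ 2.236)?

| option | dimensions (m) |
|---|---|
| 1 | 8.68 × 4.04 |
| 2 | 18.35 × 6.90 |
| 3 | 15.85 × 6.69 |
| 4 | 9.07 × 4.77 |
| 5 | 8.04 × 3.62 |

5

Target root-5 ≈ 2.236.
1: 2.149 (Δ0.087)  2: 2.659 (Δ0.423)  3: 2.369 (Δ0.133)  4: 1.901 (Δ0.335)  5: 2.221 (Δ0.015)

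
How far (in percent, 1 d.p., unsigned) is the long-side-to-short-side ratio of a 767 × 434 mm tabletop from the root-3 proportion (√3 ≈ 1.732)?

Ratio = 767 / 434 ≈ 1.7673.
Ideal root-3 ≈ 1.7321. |1.7673 − 1.7321| / 1.7321 ≈ 2.03% → 2.0%.

2.0%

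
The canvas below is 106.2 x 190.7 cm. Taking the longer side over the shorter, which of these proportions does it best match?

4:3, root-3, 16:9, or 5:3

16:9

190.7/106.2 ≈ 1.796. Nearest candidates are 16:9 (1.778, off by 0.018) and root-3 (1.732, off by 0.064).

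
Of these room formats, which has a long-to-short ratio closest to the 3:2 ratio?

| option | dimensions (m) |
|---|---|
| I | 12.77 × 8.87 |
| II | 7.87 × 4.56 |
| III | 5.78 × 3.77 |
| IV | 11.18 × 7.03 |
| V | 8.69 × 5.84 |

V

Ratios (long/short): I ≈ 1.440; II ≈ 1.726; III ≈ 1.533; IV ≈ 1.590; V ≈ 1.488.
3:2 ≈ 1.500; option V is nearest (Δ 0.012).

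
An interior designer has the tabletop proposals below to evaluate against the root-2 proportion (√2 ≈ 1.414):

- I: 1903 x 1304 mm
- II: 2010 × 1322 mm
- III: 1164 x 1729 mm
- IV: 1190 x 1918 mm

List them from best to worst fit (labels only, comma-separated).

I: 1903/1304 ≈ 1.459 → |1.459 − 1.414| = 0.045
II: 2010/1322 ≈ 1.520 → |1.520 − 1.414| = 0.106
III: 1729/1164 ≈ 1.485 → |1.485 − 1.414| = 0.071
IV: 1918/1190 ≈ 1.612 → |1.612 − 1.414| = 0.198

I, III, II, IV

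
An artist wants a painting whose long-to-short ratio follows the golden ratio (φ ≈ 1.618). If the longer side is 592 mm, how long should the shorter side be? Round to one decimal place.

365.9 mm

golden ratio ≈ 1.61803.
Shorter side = 592 ÷ 1.61803 ≈ 365.877 → 365.9 mm.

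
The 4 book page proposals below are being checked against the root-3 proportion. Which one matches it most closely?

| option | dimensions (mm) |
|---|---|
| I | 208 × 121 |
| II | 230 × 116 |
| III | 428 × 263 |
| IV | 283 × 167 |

I

Ratios (long/short): I ≈ 1.719; II ≈ 1.983; III ≈ 1.627; IV ≈ 1.695.
root-3 ≈ 1.732; option I is nearest (Δ 0.013).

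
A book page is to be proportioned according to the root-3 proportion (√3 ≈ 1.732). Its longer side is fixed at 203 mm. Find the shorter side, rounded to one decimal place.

root-3 ≈ 1.73205.
Shorter side = 203 ÷ 1.73205 ≈ 117.202 → 117.2 mm.

117.2 mm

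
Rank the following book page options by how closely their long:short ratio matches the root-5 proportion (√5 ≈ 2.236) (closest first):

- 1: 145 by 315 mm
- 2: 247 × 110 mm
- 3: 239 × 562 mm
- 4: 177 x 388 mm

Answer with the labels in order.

Ratios: 1 = 315 / 145 ≈ 2.172; 2 = 247 / 110 ≈ 2.245; 3 = 562 / 239 ≈ 2.351; 4 = 388 / 177 ≈ 2.192.
|Δ from 2.236|: 1 0.064; 2 0.009; 3 0.115; 4 0.044.

2, 4, 1, 3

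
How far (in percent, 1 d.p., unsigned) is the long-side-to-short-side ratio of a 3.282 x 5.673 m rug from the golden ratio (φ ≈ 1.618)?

Ratio = 5.673 / 3.282 ≈ 1.7285.
Ideal golden ratio ≈ 1.6180. |1.7285 − 1.6180| / 1.6180 ≈ 6.83% → 6.8%.

6.8%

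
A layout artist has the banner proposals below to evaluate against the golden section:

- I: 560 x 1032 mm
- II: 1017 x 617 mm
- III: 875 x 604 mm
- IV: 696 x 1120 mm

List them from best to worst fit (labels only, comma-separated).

IV, II, III, I

Ratios: I = 1032 / 560 ≈ 1.843; II = 1017 / 617 ≈ 1.648; III = 875 / 604 ≈ 1.449; IV = 1120 / 696 ≈ 1.609.
|Δ from 1.618|: I 0.225; II 0.030; III 0.169; IV 0.009.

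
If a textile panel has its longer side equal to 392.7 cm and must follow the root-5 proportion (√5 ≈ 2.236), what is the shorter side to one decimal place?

root-5 ≈ 2.23607.
Shorter side = 392.7 ÷ 2.23607 ≈ 175.621 → 175.6 cm.

175.6 cm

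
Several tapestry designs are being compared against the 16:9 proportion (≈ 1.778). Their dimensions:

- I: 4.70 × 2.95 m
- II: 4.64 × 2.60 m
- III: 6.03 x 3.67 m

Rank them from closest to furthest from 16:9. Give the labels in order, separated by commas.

II, III, I

Ratios: I = 4.70 / 2.95 ≈ 1.593; II = 4.64 / 2.60 ≈ 1.785; III = 6.03 / 3.67 ≈ 1.643.
|Δ from 1.778|: I 0.185; II 0.007; III 0.135.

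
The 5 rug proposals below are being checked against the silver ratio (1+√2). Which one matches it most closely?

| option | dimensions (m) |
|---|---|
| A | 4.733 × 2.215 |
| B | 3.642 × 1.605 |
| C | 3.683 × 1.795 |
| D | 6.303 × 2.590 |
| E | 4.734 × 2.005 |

D

Target silver ratio ≈ 2.414.
A: 2.137 (Δ0.277)  B: 2.269 (Δ0.145)  C: 2.052 (Δ0.362)  D: 2.434 (Δ0.020)  E: 2.361 (Δ0.053)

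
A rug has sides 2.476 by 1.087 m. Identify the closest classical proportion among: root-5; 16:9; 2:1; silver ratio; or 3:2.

Ratio = 2.476 / 1.087 ≈ 2.278.
Distances: root-5 2.236 (Δ 0.042); 16:9 1.778 (Δ 0.500); 2:1 2.000 (Δ 0.278); silver ratio 2.414 (Δ 0.136); 3:2 1.500 (Δ 0.778).

root-5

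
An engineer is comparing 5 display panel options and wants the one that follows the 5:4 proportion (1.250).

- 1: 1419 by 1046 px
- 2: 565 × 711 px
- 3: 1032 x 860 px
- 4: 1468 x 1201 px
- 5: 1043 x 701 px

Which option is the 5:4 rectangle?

2

Ratios (long/short): 1 ≈ 1.357; 2 ≈ 1.258; 3 ≈ 1.200; 4 ≈ 1.222; 5 ≈ 1.488.
5:4 ≈ 1.250; option 2 is nearest (Δ 0.008).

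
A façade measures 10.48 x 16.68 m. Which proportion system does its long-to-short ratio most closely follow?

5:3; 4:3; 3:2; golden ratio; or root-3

16.68/10.48 ≈ 1.592. Nearest candidates are golden ratio (1.618, off by 0.026) and 5:3 (1.667, off by 0.075).

golden ratio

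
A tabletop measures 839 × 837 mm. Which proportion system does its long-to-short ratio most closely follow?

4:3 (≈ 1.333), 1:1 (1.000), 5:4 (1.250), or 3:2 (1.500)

1:1

839/837 ≈ 1.002. Nearest candidates are 1:1 (1.000, off by 0.002) and 5:4 (1.250, off by 0.248).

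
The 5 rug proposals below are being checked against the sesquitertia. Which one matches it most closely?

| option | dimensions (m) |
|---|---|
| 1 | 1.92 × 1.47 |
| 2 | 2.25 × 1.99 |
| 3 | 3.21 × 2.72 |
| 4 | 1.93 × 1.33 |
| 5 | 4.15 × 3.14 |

Target 4:3 ≈ 1.333.
1: 1.306 (Δ0.027)  2: 1.131 (Δ0.202)  3: 1.180 (Δ0.153)  4: 1.451 (Δ0.118)  5: 1.322 (Δ0.011)

5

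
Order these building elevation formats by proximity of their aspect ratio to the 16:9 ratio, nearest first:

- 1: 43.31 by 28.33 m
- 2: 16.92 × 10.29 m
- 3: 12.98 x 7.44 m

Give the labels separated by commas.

3, 2, 1

1: 43.31/28.33 ≈ 1.529 → |1.529 − 1.778| = 0.249
2: 16.92/10.29 ≈ 1.644 → |1.644 − 1.778| = 0.134
3: 12.98/7.44 ≈ 1.745 → |1.745 − 1.778| = 0.033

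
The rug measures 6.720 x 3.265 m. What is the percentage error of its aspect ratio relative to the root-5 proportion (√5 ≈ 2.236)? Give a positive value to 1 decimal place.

Ratio = 6.720 / 3.265 ≈ 2.0582.
Ideal root-5 ≈ 2.2361. |2.0582 − 2.2361| / 2.2361 ≈ 7.96% → 8.0%.

8.0%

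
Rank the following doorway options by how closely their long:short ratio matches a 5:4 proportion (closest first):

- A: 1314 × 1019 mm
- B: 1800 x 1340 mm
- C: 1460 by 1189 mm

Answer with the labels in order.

Ratios: A = 1314 / 1019 ≈ 1.289; B = 1800 / 1340 ≈ 1.343; C = 1460 / 1189 ≈ 1.228.
|Δ from 1.250|: A 0.039; B 0.093; C 0.022.

C, A, B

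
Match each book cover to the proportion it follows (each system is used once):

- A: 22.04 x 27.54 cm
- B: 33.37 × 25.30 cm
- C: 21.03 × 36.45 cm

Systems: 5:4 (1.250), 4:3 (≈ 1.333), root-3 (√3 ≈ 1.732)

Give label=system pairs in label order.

A=5:4, B=4:3, C=root-3

A = 27.54/22.04 ≈ 1.250 → 5:4 (1.250)
B = 33.37/25.30 ≈ 1.319 → 4:3 (1.333)
C = 36.45/21.03 ≈ 1.733 → root-3 (1.732)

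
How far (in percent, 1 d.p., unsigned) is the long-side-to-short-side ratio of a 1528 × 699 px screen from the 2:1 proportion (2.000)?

Ratio = 1528 / 699 ≈ 2.1860.
Ideal 2:1 = 2.0000. |2.1860 − 2.0000| / 2.0000 ≈ 9.30% → 9.3%.

9.3%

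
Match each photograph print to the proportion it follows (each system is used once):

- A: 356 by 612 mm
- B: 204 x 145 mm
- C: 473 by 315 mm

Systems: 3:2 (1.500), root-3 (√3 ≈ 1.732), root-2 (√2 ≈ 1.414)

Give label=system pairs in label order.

A=root-3, B=root-2, C=3:2

Ratios: A ≈ 1.719; B ≈ 1.407; C ≈ 1.502.
Targets: 3:2 ≈ 1.500; root-3 ≈ 1.732; root-2 ≈ 1.414.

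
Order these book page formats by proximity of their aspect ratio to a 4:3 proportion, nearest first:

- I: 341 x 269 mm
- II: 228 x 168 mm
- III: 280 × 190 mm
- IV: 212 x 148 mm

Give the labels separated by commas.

I: 341/269 ≈ 1.268 → |1.268 − 1.333| = 0.065
II: 228/168 ≈ 1.357 → |1.357 − 1.333| = 0.024
III: 280/190 ≈ 1.474 → |1.474 − 1.333| = 0.141
IV: 212/148 ≈ 1.432 → |1.432 − 1.333| = 0.099

II, I, IV, III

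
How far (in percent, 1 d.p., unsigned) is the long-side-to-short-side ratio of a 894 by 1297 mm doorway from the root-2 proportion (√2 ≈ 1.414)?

Ratio = 1297 / 894 ≈ 1.4508.
Ideal root-2 ≈ 1.4142. |1.4508 − 1.4142| / 1.4142 ≈ 2.59% → 2.6%.

2.6%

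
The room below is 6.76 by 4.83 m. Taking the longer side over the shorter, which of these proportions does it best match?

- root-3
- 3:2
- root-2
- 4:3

root-2

Ratio = 6.76 / 4.83 ≈ 1.400.
Distances: root-3 1.732 (Δ 0.332); 3:2 1.500 (Δ 0.100); root-2 1.414 (Δ 0.014); 4:3 1.333 (Δ 0.067).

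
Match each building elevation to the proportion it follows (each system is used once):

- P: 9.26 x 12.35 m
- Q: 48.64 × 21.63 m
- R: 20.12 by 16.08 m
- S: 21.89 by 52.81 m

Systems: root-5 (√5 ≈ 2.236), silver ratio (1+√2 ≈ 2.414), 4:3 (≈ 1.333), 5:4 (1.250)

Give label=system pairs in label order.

P=4:3, Q=root-5, R=5:4, S=silver ratio

P = 12.35/9.26 ≈ 1.334 → 4:3 (1.333)
Q = 48.64/21.63 ≈ 2.249 → root-5 (2.236)
R = 20.12/16.08 ≈ 1.251 → 5:4 (1.250)
S = 52.81/21.89 ≈ 2.413 → silver ratio (2.414)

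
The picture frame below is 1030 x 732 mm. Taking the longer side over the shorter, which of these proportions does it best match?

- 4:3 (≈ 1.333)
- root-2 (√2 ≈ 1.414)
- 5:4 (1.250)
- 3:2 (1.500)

root-2

Ratio = 1030 / 732 ≈ 1.407.
Distances: 4:3 1.333 (Δ 0.074); root-2 1.414 (Δ 0.007); 5:4 1.250 (Δ 0.157); 3:2 1.500 (Δ 0.093).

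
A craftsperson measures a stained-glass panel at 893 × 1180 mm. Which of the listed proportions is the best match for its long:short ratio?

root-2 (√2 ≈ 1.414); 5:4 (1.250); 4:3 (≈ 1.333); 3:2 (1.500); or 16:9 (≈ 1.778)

4:3

Ratio = 1180 / 893 ≈ 1.321.
Distances: root-2 1.414 (Δ 0.093); 5:4 1.250 (Δ 0.071); 4:3 1.333 (Δ 0.012); 3:2 1.500 (Δ 0.179); 16:9 1.778 (Δ 0.457).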